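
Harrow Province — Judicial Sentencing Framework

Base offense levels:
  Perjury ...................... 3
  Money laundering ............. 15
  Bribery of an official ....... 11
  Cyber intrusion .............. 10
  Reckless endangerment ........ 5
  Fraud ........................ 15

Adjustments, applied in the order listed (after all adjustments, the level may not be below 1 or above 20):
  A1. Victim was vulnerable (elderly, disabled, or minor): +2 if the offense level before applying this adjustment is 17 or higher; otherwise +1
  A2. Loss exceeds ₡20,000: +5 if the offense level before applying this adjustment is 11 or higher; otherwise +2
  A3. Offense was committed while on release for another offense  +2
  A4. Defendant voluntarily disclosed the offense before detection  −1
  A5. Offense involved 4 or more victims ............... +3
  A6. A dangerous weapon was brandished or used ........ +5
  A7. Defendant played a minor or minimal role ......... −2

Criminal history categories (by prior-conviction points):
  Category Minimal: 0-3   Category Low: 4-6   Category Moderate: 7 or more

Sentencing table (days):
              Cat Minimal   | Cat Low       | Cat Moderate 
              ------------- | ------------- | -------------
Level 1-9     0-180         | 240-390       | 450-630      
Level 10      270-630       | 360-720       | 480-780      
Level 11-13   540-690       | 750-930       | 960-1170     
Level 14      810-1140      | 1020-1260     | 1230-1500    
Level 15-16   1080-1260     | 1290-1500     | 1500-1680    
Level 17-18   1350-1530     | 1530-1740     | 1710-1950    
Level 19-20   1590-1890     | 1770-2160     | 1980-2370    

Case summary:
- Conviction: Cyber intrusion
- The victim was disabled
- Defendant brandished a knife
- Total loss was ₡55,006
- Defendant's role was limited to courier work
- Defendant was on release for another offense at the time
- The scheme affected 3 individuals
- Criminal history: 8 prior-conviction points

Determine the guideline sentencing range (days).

1980-2370 days

Base offense level for cyber intrusion: 10.
A1 applies (level before this adjustment is 10 < 17, so +1): 10 + 1 = 11.
A2 applies (level before this adjustment is 11 ≥ 11, so +5): 11 + 5 = 16.
A3 applies: 16 + 2 = 18.
A6 applies: 18 + 5 = 23.
A7 applies: 23 − 2 = 21.
Level 21 exceeds the maximum of 20; capped at 20.
Final offense level: 20.
Criminal history: 8 prior points → Category Moderate (7+).
Level 20 falls in the 19-20 band.
Grid: Level 19-20 × Category Moderate = 1980-2370 days.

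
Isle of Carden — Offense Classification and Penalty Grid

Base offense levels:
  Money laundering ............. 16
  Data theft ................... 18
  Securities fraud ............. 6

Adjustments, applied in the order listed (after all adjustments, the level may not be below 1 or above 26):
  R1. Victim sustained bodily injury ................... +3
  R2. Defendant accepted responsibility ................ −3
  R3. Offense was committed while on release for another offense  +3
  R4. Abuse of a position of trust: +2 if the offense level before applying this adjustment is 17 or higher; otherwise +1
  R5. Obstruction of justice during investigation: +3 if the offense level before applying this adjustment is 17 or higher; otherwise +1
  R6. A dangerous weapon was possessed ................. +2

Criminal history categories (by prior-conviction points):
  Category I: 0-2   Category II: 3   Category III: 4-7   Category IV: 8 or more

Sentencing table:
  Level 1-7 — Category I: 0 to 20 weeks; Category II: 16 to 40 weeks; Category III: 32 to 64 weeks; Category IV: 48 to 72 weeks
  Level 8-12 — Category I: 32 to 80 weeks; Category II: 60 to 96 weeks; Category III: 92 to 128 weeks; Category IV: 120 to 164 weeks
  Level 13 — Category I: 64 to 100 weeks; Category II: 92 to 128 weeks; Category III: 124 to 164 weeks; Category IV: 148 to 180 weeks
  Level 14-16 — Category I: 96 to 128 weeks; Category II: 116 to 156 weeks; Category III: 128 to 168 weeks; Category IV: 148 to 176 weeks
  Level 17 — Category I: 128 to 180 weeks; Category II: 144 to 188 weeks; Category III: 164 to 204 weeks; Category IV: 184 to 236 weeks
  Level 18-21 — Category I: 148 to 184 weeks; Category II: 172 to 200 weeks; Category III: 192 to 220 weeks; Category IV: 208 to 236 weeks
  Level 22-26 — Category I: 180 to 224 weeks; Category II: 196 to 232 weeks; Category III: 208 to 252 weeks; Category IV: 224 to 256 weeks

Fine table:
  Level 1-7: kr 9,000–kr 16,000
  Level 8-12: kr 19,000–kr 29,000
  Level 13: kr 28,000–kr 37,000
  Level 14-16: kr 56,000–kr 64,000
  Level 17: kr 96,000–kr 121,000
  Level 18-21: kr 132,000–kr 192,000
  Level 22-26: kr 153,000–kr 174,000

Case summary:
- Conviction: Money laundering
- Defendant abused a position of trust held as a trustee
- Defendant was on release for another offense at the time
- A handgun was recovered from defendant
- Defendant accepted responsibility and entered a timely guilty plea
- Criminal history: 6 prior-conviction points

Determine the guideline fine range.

Base offense level for money laundering: 16.
R2 applies: 16 − 3 = 13.
R3 applies: 13 + 3 = 16.
R4 applies (level before this adjustment is 16 < 17, so +1): 16 + 1 = 17.
R5 does not apply.
R6 applies: 17 + 2 = 19.
Final offense level: 19.
Level 19 falls in the 18-21 band.
Fine table: Level 18-21 → kr 132,000–kr 192,000.

kr 132,000–kr 192,000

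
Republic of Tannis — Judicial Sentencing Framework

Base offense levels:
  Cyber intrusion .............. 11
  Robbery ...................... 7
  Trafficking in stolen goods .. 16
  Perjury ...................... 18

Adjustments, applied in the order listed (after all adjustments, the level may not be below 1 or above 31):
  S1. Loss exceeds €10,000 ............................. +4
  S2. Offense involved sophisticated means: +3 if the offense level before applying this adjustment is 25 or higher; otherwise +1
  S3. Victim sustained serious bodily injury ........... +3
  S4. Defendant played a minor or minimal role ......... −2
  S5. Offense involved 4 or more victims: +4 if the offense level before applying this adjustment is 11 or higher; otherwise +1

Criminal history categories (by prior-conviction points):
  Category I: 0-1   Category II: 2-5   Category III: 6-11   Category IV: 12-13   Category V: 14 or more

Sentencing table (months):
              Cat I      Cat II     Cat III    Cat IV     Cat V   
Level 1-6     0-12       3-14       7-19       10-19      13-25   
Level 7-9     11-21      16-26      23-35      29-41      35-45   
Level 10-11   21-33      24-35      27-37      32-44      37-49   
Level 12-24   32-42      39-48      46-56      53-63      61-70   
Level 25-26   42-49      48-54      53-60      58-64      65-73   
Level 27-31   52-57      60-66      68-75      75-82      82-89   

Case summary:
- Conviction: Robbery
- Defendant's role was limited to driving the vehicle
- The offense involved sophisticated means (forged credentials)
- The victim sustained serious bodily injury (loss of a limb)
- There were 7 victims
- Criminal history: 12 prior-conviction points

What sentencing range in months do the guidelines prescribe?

32-44 months

Base offense level for robbery: 7.
S1 does not apply.
S2 applies (level before this adjustment is 7 < 25, so +1): 7 + 1 = 8.
S3 applies: 8 + 3 = 11.
S4 applies: 11 − 2 = 9.
S5 applies (level before this adjustment is 9 < 11, so +1): 9 + 1 = 10.
Final offense level: 10.
Criminal history: 12 prior points → Category IV (12-13).
Level 10 falls in the 10-11 band.
Grid: Level 10-11 × Category IV = 32-44 months.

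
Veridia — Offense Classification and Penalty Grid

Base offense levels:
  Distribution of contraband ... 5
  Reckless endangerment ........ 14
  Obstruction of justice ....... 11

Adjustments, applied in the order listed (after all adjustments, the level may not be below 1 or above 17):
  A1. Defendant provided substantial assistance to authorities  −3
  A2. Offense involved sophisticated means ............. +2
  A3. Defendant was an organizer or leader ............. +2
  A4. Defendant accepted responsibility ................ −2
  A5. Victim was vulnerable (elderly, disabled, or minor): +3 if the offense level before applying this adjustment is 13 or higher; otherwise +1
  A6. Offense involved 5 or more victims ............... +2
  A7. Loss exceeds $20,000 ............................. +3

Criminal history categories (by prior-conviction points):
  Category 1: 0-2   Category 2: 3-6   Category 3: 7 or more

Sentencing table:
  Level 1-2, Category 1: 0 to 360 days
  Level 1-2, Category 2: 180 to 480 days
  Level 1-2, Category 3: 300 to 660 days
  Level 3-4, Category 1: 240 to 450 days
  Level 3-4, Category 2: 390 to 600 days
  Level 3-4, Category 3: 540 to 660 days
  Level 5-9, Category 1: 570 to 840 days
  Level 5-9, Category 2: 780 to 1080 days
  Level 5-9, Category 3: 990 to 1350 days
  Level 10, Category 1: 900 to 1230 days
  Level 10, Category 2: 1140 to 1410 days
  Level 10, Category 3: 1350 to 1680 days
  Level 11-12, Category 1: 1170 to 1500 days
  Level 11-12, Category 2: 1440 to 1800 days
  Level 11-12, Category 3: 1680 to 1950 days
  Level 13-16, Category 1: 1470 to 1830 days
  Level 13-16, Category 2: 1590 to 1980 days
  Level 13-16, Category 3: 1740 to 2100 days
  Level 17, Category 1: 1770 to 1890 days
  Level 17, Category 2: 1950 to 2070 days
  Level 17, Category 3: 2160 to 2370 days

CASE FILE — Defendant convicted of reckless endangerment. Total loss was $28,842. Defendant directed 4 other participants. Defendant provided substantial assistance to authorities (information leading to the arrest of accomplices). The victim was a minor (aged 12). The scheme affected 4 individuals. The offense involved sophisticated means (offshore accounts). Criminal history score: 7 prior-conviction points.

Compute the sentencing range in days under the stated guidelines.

2160-2370 days

Base offense level for reckless endangerment: 14.
A1 applies: 14 − 3 = 11.
A2 applies: 11 + 2 = 13.
A3 applies: 13 + 2 = 15.
A4 does not apply.
A5 applies (level before this adjustment is 15 ≥ 13, so +3): 15 + 3 = 18.
A6 does not apply.
A7 applies: 18 + 3 = 21.
Level 21 exceeds the maximum of 17; capped at 17.
Final offense level: 17.
Criminal history: 7 prior points → Category 3 (7+).
Level 17 falls in the 17 band.
Grid: Level 17 × Category 3 = 2160-2370 days.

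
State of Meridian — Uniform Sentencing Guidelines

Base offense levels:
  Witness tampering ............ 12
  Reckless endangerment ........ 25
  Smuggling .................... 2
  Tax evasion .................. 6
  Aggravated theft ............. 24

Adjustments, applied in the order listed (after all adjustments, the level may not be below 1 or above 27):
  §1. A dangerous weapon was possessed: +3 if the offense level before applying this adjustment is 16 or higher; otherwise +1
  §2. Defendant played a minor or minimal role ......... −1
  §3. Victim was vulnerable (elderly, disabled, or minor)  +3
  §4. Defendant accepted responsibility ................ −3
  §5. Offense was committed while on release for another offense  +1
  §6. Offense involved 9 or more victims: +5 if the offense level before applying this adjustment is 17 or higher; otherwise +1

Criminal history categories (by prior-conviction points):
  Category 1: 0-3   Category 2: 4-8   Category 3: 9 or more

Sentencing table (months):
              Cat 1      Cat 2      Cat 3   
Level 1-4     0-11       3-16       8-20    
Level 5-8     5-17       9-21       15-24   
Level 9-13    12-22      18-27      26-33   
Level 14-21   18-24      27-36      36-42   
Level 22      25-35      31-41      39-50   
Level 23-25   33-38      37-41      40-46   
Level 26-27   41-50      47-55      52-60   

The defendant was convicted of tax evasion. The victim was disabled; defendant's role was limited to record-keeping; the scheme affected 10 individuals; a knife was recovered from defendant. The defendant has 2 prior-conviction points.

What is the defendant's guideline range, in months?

12-22 months

Base offense level for tax evasion: 6.
§1 applies (level before this adjustment is 6 < 16, so +1): 6 + 1 = 7.
§2 applies: 7 − 1 = 6.
§3 applies: 6 + 3 = 9.
§4 does not apply.
§5 does not apply.
§6 applies (level before this adjustment is 9 < 17, so +1): 9 + 1 = 10.
Final offense level: 10.
Criminal history: 2 prior points → Category 1 (0-3).
Level 10 falls in the 9-13 band.
Grid: Level 9-13 × Category 1 = 12-22 months.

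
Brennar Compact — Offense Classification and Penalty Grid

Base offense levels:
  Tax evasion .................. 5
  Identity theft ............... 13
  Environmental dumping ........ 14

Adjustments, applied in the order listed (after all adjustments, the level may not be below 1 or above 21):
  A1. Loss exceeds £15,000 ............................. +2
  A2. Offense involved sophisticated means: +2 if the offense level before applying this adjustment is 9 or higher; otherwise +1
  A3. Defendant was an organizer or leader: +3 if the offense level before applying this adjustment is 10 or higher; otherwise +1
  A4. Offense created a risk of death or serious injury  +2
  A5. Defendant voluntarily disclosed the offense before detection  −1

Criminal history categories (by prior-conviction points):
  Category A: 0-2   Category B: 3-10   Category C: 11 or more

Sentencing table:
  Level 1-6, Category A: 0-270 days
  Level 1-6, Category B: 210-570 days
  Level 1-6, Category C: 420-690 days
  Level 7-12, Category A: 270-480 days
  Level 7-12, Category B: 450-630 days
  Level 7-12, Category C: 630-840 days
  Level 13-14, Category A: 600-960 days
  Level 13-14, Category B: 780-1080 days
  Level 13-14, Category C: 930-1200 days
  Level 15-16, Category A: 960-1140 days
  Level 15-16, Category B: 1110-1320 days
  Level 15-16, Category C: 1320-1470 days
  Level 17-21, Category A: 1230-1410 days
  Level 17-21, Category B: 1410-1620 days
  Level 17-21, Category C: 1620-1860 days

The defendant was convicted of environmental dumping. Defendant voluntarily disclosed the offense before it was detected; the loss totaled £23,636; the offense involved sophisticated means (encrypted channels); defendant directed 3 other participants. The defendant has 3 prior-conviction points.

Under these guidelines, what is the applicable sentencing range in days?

Base offense level for environmental dumping: 14.
A1 applies: 14 + 2 = 16.
A2 applies (level before this adjustment is 16 ≥ 9, so +2): 16 + 2 = 18.
A3 applies (level before this adjustment is 18 ≥ 10, so +3): 18 + 3 = 21.
A4 does not apply.
A5 applies: 21 − 1 = 20.
Final offense level: 20.
Criminal history: 3 prior points → Category B (3-10).
Level 20 falls in the 17-21 band.
Grid: Level 17-21 × Category B = 1410-1620 days.

1410-1620 days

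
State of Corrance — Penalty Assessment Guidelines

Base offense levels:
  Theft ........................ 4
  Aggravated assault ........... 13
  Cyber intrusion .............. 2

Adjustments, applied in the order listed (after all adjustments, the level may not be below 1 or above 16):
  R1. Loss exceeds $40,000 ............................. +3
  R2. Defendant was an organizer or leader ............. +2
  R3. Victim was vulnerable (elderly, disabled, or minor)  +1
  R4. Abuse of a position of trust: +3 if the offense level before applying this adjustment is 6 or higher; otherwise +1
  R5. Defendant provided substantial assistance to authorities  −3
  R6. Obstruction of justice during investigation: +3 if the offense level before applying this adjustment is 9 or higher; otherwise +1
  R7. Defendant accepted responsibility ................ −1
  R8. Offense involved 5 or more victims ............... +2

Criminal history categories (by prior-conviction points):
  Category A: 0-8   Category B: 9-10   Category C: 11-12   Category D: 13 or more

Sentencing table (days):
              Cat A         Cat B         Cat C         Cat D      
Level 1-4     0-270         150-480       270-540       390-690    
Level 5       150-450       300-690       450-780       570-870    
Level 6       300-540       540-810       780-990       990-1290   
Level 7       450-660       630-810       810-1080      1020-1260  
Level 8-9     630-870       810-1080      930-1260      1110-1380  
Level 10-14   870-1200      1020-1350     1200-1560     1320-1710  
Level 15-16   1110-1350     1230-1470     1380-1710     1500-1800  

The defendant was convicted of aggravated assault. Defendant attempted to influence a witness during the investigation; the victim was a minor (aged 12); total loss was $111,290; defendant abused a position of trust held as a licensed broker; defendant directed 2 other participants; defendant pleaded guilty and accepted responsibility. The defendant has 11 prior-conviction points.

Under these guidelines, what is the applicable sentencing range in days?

1380-1710 days

Base offense level for aggravated assault: 13.
R1 applies: 13 + 3 = 16.
R2 applies: 16 + 2 = 18.
R3 applies: 18 + 1 = 19.
R4 applies (level before this adjustment is 19 ≥ 6, so +3): 19 + 3 = 22.
R6 applies (level before this adjustment is 22 ≥ 9, so +3): 22 + 3 = 25.
R7 applies: 25 − 1 = 24.
R8 does not apply.
Level 24 exceeds the maximum of 16; capped at 16.
Final offense level: 16.
Criminal history: 11 prior points → Category C (11-12).
Level 16 falls in the 15-16 band.
Grid: Level 15-16 × Category C = 1380-1710 days.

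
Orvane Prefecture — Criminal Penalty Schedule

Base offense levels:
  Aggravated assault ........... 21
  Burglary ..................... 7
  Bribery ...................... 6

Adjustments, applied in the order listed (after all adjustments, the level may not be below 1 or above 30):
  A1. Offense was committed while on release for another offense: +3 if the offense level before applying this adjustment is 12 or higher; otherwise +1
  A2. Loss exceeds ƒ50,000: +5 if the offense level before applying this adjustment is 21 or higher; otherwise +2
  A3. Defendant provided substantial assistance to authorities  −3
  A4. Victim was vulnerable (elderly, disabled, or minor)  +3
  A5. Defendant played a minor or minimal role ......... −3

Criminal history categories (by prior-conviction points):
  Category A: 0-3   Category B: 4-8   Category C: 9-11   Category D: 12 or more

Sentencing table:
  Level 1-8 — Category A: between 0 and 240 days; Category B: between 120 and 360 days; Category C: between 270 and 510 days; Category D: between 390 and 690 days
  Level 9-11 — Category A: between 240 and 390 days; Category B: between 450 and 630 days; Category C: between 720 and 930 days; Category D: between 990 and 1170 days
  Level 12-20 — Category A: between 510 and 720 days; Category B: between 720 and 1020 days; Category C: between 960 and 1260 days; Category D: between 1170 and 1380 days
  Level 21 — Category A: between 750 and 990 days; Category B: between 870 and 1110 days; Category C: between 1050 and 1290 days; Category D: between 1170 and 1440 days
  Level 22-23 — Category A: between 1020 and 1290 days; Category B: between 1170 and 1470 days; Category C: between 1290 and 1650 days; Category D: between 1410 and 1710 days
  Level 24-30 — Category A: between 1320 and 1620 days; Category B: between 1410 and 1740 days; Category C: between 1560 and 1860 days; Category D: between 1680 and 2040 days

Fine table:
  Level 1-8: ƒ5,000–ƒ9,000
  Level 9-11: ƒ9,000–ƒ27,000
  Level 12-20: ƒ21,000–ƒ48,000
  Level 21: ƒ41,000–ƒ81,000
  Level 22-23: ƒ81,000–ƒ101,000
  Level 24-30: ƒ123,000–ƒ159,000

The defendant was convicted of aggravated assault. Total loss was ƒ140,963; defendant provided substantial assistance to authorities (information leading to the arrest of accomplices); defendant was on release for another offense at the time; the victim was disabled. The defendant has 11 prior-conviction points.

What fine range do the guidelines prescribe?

ƒ123,000–ƒ159,000

Base offense level for aggravated assault: 21.
A1 applies (level before this adjustment is 21 ≥ 12, so +3): 21 + 3 = 24.
A2 applies (level before this adjustment is 24 ≥ 21, so +5): 24 + 5 = 29.
A3 applies: 29 − 3 = 26.
A4 applies: 26 + 3 = 29.
A5 does not apply.
Final offense level: 29.
Level 29 falls in the 24-30 band.
Fine table: Level 24-30 → ƒ123,000–ƒ159,000.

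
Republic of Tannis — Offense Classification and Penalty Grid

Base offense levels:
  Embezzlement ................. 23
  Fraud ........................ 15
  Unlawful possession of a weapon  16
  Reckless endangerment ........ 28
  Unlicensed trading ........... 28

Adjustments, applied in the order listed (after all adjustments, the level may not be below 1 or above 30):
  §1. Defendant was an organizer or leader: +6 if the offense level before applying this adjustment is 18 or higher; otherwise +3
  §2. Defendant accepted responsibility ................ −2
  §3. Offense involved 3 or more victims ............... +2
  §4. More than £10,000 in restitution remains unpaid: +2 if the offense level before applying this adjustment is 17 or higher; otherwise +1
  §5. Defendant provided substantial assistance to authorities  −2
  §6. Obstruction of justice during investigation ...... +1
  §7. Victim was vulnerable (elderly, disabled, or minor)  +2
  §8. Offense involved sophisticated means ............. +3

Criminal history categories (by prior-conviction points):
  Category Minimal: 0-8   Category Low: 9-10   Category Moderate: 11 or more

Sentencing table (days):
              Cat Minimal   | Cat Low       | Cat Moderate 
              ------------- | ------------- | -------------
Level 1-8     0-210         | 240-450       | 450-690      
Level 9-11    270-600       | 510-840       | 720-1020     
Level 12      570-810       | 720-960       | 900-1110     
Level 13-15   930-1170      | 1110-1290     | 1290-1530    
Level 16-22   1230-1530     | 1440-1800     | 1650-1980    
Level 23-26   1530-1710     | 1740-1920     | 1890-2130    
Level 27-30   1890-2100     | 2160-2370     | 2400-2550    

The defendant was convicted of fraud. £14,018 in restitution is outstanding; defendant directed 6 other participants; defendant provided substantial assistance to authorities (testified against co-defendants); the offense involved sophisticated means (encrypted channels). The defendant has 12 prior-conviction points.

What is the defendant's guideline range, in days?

Base offense level for fraud: 15.
§1 applies (level before this adjustment is 15 < 18, so +3): 15 + 3 = 18.
§2 does not apply.
§3 does not apply.
§4 applies (level before this adjustment is 18 ≥ 17, so +2): 18 + 2 = 20.
§5 applies: 20 − 2 = 18.
§8 applies: 18 + 3 = 21.
Final offense level: 21.
Criminal history: 12 prior points → Category Moderate (11+).
Level 21 falls in the 16-22 band.
Grid: Level 16-22 × Category Moderate = 1650-1980 days.

1650-1980 days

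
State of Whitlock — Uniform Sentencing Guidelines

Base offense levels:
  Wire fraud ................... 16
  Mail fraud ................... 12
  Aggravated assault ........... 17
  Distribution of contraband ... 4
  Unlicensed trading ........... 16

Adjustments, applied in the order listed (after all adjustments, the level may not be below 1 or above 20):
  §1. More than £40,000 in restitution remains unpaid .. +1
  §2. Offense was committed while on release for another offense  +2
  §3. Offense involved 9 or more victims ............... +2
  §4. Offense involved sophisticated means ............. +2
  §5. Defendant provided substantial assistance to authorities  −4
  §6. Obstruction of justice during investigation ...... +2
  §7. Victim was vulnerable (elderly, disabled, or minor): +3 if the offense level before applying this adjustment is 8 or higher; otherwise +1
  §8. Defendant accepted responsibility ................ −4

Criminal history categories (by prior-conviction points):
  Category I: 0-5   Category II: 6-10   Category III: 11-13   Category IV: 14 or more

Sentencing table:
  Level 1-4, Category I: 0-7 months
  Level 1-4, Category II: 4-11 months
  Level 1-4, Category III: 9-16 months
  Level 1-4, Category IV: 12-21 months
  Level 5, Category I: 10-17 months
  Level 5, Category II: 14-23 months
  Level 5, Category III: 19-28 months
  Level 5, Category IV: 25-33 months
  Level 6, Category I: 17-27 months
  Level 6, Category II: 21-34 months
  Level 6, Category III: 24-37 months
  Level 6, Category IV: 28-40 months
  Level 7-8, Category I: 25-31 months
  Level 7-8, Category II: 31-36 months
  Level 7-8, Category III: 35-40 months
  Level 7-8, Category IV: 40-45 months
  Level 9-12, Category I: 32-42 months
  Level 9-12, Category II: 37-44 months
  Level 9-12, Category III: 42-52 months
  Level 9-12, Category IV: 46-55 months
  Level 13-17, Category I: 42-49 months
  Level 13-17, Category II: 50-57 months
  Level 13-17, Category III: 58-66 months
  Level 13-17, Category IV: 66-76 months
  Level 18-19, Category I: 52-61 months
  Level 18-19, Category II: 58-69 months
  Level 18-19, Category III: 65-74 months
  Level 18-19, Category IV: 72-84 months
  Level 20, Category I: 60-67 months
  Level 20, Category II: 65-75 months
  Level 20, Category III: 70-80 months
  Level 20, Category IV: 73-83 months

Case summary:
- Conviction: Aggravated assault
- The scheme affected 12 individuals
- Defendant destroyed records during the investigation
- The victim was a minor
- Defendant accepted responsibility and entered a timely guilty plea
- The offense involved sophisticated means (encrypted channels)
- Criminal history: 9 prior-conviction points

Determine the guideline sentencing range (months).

65-75 months

Base offense level for aggravated assault: 17.
§1 does not apply.
§2 does not apply.
§3 applies: 17 + 2 = 19.
§4 applies: 19 + 2 = 21.
§6 applies: 21 + 2 = 23.
§7 applies (level before this adjustment is 23 ≥ 8, so +3): 23 + 3 = 26.
§8 applies: 26 − 4 = 22.
Level 22 exceeds the maximum of 20; capped at 20.
Final offense level: 20.
Criminal history: 9 prior points → Category II (6-10).
Level 20 falls in the 20 band.
Grid: Level 20 × Category II = 65-75 months.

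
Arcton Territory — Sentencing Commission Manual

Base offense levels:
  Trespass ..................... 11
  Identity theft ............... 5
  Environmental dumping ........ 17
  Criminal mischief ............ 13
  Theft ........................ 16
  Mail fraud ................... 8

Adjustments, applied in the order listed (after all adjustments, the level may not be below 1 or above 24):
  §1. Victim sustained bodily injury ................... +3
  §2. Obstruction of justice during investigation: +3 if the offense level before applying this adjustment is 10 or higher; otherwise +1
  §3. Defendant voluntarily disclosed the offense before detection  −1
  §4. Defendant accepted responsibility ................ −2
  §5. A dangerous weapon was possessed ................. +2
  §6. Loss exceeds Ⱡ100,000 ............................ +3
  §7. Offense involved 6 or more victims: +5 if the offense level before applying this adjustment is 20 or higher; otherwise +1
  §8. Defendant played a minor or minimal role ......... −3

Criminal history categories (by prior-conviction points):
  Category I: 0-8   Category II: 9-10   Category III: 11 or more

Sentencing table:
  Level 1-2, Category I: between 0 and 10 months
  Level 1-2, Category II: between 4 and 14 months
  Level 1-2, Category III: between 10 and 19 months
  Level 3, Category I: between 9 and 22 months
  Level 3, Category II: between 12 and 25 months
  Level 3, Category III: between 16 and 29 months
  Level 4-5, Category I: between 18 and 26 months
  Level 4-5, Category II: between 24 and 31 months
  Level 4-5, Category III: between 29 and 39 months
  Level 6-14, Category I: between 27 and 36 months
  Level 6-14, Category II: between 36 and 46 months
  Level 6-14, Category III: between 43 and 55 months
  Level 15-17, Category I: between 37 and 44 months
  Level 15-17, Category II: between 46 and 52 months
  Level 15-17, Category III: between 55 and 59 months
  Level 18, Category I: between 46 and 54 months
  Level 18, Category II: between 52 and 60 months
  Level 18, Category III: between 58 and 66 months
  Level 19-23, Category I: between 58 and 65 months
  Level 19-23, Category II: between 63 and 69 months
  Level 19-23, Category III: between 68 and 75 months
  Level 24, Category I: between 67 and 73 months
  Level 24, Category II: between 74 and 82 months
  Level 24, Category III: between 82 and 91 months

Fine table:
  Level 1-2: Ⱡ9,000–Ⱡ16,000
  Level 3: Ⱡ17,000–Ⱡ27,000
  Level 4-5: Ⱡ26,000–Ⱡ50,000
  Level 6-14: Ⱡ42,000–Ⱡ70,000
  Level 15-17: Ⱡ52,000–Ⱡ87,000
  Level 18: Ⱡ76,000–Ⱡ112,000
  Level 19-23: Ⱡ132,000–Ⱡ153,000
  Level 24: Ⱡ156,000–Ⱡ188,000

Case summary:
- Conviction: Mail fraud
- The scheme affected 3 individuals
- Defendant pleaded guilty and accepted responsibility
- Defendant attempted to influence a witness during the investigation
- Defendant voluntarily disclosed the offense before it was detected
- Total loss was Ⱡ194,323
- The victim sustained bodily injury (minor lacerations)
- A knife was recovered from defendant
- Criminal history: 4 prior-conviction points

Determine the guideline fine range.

Ⱡ52,000–Ⱡ87,000

Base offense level for mail fraud: 8.
§1 applies: 8 + 3 = 11.
§2 applies (level before this adjustment is 11 ≥ 10, so +3): 11 + 3 = 14.
§3 applies: 14 − 1 = 13.
§4 applies: 13 − 2 = 11.
§5 applies: 11 + 2 = 13.
§6 applies: 13 + 3 = 16.
§8 does not apply.
Final offense level: 16.
Level 16 falls in the 15-17 band.
Fine table: Level 15-17 → Ⱡ52,000–Ⱡ87,000.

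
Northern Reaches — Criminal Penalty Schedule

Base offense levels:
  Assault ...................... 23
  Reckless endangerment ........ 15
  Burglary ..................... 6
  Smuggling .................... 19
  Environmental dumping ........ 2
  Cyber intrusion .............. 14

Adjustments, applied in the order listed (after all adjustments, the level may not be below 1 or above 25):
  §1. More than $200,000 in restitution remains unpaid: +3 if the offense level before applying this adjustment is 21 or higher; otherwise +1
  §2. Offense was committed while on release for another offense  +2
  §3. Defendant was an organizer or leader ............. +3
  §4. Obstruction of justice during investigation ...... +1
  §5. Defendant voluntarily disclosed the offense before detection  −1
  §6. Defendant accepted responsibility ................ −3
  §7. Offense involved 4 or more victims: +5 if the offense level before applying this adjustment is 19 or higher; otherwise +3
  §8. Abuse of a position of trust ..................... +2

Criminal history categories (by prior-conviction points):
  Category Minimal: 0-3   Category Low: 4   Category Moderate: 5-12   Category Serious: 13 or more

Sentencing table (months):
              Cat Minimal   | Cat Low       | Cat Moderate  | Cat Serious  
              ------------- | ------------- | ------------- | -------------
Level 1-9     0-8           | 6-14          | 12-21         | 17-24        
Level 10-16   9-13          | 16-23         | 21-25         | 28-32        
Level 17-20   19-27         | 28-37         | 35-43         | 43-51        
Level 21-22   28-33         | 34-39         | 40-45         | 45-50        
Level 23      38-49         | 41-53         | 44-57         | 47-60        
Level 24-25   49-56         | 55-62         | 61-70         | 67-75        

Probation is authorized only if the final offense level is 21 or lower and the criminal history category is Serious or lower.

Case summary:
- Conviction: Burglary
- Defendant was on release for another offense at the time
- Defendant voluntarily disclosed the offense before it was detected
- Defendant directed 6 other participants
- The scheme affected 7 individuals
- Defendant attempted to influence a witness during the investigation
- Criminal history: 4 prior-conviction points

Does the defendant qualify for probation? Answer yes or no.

Yes

Base offense level for burglary: 6.
§2 applies: 6 + 2 = 8.
§3 applies: 8 + 3 = 11.
§4 applies: 11 + 1 = 12.
§5 applies: 12 − 1 = 11.
§6 does not apply.
§7 applies (level before this adjustment is 11 < 19, so +3): 11 + 3 = 14.
§8 does not apply.
Final offense level: 14.
Criminal history: 4 prior points → Category Low (4).
Level 14 falls in the 10-16 band.
Grid: Level 10-16 × Category Low = 16-23 months.
Probation check: level 14 ≤ 21 and category Low ≤ Serious → eligible.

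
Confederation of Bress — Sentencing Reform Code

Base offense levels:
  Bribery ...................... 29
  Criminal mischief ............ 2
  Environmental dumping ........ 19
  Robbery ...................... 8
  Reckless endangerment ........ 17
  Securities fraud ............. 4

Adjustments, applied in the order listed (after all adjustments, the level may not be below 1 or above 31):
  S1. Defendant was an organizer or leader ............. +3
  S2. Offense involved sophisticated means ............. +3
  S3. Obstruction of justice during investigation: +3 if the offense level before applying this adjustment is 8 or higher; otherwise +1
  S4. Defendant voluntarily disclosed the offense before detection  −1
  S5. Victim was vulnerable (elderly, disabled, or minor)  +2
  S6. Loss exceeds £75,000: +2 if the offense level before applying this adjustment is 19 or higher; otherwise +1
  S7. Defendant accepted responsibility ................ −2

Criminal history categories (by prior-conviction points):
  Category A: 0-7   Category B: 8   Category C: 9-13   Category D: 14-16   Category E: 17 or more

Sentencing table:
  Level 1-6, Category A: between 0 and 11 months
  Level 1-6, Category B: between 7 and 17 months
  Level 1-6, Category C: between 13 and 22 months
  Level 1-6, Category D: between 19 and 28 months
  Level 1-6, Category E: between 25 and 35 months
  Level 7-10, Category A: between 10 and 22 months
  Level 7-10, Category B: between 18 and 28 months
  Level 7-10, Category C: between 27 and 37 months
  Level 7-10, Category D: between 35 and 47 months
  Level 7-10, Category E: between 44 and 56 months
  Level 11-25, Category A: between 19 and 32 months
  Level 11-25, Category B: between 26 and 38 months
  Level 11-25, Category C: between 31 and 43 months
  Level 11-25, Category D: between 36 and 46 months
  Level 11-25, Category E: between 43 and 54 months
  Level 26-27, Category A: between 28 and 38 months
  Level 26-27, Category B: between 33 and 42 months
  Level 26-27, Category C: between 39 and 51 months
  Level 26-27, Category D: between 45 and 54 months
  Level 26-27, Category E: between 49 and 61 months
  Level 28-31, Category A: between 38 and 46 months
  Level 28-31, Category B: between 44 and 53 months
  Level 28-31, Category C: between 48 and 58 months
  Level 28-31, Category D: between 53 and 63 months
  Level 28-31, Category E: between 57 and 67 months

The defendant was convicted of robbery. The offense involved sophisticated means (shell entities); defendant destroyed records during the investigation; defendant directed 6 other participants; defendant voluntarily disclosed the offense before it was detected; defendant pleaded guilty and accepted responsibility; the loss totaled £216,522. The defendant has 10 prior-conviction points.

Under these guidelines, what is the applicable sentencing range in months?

31-43 months

Base offense level for robbery: 8.
S1 applies: 8 + 3 = 11.
S2 applies: 11 + 3 = 14.
S3 applies (level before this adjustment is 14 ≥ 8, so +3): 14 + 3 = 17.
S4 applies: 17 − 1 = 16.
S5 does not apply.
S6 applies (level before this adjustment is 16 < 19, so +1): 16 + 1 = 17.
S7 applies: 17 − 2 = 15.
Final offense level: 15.
Criminal history: 10 prior points → Category C (9-13).
Level 15 falls in the 11-25 band.
Grid: Level 11-25 × Category C = 31-43 months.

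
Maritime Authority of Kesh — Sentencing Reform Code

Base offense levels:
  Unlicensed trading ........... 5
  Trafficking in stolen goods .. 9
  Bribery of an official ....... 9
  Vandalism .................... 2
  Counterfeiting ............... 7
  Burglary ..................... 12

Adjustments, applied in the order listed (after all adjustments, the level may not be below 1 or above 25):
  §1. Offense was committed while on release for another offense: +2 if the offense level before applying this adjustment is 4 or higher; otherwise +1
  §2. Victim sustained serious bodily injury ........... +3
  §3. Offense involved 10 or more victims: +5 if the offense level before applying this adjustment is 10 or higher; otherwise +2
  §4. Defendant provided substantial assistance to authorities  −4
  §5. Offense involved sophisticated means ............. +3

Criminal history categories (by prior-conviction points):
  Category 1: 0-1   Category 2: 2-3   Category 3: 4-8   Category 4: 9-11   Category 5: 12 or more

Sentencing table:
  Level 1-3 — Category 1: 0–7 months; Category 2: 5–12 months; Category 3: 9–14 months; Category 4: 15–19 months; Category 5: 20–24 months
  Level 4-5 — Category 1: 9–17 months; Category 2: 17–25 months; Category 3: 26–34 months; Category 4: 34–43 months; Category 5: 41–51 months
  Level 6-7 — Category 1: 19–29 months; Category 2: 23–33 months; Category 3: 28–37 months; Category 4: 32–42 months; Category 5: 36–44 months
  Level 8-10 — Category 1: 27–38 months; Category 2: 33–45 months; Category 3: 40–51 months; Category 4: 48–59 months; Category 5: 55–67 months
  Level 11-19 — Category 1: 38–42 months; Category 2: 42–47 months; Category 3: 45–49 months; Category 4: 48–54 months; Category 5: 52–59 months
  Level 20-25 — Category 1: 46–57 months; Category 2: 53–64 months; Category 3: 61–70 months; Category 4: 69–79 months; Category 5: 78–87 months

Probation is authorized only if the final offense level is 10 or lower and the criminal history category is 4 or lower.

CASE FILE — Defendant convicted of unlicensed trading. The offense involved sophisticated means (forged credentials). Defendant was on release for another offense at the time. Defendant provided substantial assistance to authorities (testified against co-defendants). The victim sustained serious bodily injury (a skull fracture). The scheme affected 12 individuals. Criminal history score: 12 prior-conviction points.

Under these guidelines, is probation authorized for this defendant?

Base offense level for unlicensed trading: 5.
§1 applies (level before this adjustment is 5 ≥ 4, so +2): 5 + 2 = 7.
§2 applies: 7 + 3 = 10.
§3 applies (level before this adjustment is 10 ≥ 10, so +5): 10 + 5 = 15.
§4 applies: 15 − 4 = 11.
§5 applies: 11 + 3 = 14.
Final offense level: 14.
Criminal history: 12 prior points → Category 5 (12+).
Level 14 falls in the 11-19 band.
Grid: Level 11-19 × Category 5 = 52-59 months.
Probation check: level 14 > 10 and category 5 > 4 → not eligible.

No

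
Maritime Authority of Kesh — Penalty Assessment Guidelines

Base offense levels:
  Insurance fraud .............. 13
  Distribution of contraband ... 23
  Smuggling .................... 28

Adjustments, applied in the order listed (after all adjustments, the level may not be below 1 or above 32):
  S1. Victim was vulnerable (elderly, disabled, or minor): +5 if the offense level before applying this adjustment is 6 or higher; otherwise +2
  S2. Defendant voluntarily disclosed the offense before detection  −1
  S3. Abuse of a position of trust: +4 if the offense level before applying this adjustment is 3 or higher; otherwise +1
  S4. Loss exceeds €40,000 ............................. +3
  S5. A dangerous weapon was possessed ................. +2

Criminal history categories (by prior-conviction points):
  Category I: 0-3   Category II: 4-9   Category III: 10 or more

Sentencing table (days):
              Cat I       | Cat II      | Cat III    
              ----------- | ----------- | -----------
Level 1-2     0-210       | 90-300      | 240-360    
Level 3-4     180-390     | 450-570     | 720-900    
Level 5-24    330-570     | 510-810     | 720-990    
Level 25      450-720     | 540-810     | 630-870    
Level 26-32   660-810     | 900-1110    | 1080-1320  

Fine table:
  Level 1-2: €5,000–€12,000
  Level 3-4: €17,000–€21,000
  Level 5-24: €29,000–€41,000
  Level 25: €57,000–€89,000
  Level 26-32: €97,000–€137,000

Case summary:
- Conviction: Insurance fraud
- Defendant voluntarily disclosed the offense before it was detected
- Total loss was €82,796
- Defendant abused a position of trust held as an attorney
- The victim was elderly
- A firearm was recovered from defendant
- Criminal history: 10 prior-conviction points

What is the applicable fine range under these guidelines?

€97,000–€137,000

Base offense level for insurance fraud: 13.
S1 applies (level before this adjustment is 13 ≥ 6, so +5): 13 + 5 = 18.
S2 applies: 18 − 1 = 17.
S3 applies (level before this adjustment is 17 ≥ 3, so +4): 17 + 4 = 21.
S4 applies: 21 + 3 = 24.
S5 applies: 24 + 2 = 26.
Final offense level: 26.
Level 26 falls in the 26-32 band.
Fine table: Level 26-32 → €97,000–€137,000.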